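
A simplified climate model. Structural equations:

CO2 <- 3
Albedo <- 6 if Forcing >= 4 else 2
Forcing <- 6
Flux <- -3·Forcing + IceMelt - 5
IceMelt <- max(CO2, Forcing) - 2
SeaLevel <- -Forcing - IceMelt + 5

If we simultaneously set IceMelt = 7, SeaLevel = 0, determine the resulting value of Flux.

Setting IceMelt = 7, SeaLevel = 0 by intervention discards those variables' equations.
Flux = -3·Forcing + IceMelt - 5  [with Forcing=6, IceMelt=7]  = -16

-16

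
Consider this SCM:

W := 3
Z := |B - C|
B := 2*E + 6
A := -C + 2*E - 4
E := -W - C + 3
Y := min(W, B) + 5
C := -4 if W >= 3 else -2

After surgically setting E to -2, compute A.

-4

The intervention breaks the incoming arrows to E: E := -W - C + 3 no longer applies, and E = -2.
C = -4 if W >= 3 else -2  [with W=3]  = -4
A = -C + 2*E - 4  [with C=-4, E=-2]  = -4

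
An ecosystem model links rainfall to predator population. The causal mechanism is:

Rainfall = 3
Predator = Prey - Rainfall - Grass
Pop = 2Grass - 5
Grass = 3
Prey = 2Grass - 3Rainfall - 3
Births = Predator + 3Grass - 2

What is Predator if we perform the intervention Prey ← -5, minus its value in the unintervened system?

The intervention breaks the incoming arrows to Prey: Prey = 2Grass - 3Rainfall - 3 no longer applies, and Prey = -5.
Predator = Prey - Rainfall - Grass  [with Prey=-5, Rainfall=3, Grass=3]  = -11
Without intervention: Prey = 2Grass - 3Rainfall - 3  [with Grass=3, Rainfall=3]  = -6; Predator = Prey - Rainfall - Grass  [with Prey=-6, Rainfall=3, Grass=3]  = -12.
Change = -11 − (-12) = 1.

1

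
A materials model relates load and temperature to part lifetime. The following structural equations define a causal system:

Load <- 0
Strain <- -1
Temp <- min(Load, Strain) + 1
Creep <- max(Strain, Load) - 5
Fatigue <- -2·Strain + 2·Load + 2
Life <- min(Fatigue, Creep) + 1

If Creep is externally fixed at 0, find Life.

1

Under do(Creep=0), the mechanism Creep <- max(Strain, Load) - 5 is discarded; Creep is fixed at 0.
Fatigue = -2·Strain + 2·Load + 2  [with Strain=-1, Load=0]  = 4
Life = min(Fatigue, Creep) + 1  [with Fatigue=4, Creep=0]  = 1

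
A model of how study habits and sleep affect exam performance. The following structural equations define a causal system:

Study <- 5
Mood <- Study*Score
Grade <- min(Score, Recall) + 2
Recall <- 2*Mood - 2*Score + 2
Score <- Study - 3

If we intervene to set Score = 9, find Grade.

do(Score=9) replaces the equation Score <- Study - 3 with the constant Score = 9.
Mood = Study*Score  [with Study=5, Score=9]  = 45
Recall = 2*Mood - 2*Score + 2  [with Mood=45, Score=9]  = 74
Grade = min(Score, Recall) + 2  [with Score=9, Recall=74]  = 11

11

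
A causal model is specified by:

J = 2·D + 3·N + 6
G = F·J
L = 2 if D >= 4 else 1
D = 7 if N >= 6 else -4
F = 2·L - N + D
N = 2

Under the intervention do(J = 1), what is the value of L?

The intervention breaks the incoming arrows to J: J = 2·D + 3·N + 6 no longer applies, and J = 1.
L is not downstream of the intervention, so its value is determined by the original equations.
D = 7 if N >= 6 else -4  [with N=2]  = -4
L = 2 if D >= 4 else 1  [with D=-4]  = 1

1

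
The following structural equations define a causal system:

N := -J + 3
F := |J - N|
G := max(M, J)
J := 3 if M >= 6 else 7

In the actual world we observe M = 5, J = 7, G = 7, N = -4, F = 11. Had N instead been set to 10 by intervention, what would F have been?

Intervening sets N = 10 and removes its equation (N := -J + 3).
J = 3 if M >= 6 else 7  [with M=5]  = 7
F = |J - N|  [with J=7, N=10]  = 3

3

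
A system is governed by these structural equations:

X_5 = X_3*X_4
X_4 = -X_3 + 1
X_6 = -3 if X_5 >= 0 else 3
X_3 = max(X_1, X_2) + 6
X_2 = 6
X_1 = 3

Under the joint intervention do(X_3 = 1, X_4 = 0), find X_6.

Setting X_3 = 1, X_4 = 0 by intervention discards those variables' equations.
X_5 = X_3*X_4  [with X_3=1, X_4=0]  = 0
X_6 = -3 if X_5 >= 0 else 3  [with X_5=0]  = -3

-3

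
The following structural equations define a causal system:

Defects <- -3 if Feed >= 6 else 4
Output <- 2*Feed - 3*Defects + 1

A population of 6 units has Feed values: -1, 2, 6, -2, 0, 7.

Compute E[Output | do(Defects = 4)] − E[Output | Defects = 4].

do(Defects=4) breaks Defects's dependence on Feed. With Defects=4 fixed, Output across the units is -13, -7, 1, -15, -11, 3, mean -7.
E[Output|Defects=4] averages over only the 4 units with Defects=4 (Feed = -1, 2, -2, 0): Output = -13, -7, -15, -11, mean -11.5.
Difference = -7 − (-11.5) = 4.5.

4.5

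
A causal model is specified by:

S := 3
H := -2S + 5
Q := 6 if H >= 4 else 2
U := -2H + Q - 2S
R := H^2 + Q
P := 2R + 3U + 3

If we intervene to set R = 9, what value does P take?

15

The intervention breaks the incoming arrows to R: R := H^2 + Q no longer applies, and R = 9.
H = -2S + 5  [with S=3]  = -1
Q = 6 if H >= 4 else 2  [with H=-1]  = 2
U = -2H + Q - 2S  [with H=-1, Q=2, S=3]  = -2
P = 2R + 3U + 3  [with R=9, U=-2]  = 15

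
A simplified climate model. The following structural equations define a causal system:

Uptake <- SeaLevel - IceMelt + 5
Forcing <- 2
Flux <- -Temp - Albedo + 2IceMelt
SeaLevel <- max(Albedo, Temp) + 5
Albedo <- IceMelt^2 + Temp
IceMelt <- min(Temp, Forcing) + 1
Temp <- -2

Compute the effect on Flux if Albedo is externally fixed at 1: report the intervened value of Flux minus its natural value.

Under do(Albedo=1), the mechanism Albedo <- IceMelt^2 + Temp is discarded; Albedo is fixed at 1.
IceMelt = min(Temp, Forcing) + 1  [with Temp=-2, Forcing=2]  = -1
Flux = -Temp - Albedo + 2IceMelt  [with Temp=-2, Albedo=1, IceMelt=-1]  = -1
Without intervention: IceMelt = min(Temp, Forcing) + 1  [with Temp=-2, Forcing=2]  = -1; Albedo = IceMelt^2 + Temp  [with IceMelt=-1, Temp=-2]  = -1; Flux = -Temp - Albedo + 2IceMelt  [with Temp=-2, Albedo=-1, IceMelt=-1]  = 1.
Change = -1 − 1 = -2.

-2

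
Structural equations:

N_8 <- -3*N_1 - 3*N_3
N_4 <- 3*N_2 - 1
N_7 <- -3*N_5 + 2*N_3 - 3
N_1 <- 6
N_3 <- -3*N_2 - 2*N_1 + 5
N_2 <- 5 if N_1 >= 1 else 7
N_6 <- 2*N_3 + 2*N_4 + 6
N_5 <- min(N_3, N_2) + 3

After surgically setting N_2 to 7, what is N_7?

16

Under do(N_2=7), the mechanism N_2 <- 5 if N_1 >= 1 else 7 is discarded; N_2 is fixed at 7.
N_3 = -3*N_2 - 2*N_1 + 5  [with N_2=7, N_1=6]  = -28
N_5 = min(N_3, N_2) + 3  [with N_3=-28, N_2=7]  = -25
N_7 = -3*N_5 + 2*N_3 - 3  [with N_5=-25, N_3=-28]  = 16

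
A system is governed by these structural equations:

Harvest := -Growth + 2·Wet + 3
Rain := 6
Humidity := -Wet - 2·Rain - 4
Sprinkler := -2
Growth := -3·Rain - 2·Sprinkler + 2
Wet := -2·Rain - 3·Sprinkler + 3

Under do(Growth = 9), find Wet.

-3

Under do(Growth=9), the mechanism Growth := -3·Rain - 2·Sprinkler + 2 is discarded; Growth is fixed at 9.
Since Wet is not a descendant of the intervened variable, it is unaffected.
Wet = -2·Rain - 3·Sprinkler + 3  [with Rain=6, Sprinkler=-2]  = -3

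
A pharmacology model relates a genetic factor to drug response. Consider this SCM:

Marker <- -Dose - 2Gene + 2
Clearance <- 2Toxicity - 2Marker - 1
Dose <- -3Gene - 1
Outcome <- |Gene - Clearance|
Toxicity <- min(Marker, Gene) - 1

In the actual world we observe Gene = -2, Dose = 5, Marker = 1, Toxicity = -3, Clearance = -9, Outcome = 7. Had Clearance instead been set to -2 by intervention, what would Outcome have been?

0

The intervention breaks the incoming arrows to Clearance: Clearance <- 2Toxicity - 2Marker - 1 no longer applies, and Clearance = -2.
Outcome = |Gene - Clearance|  [with Gene=-2, Clearance=-2]  = 0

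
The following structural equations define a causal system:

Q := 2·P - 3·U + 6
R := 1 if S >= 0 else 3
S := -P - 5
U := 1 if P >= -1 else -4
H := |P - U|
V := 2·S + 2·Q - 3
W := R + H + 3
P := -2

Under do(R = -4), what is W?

Intervening sets R = -4 and removes its equation (R := 1 if S >= 0 else 3).
U = 1 if P >= -1 else -4  [with P=-2]  = -4
H = |P - U|  [with P=-2, U=-4]  = 2
W = R + H + 3  [with R=-4, H=2]  = 1

1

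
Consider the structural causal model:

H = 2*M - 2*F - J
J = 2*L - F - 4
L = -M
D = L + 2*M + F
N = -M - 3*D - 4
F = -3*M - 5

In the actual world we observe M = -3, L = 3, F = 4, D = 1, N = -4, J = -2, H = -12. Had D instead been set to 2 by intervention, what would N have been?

-7

Intervening sets D = 2 and removes its equation (D = L + 2*M + F).
N = -M - 3*D - 4  [with M=-3, D=2]  = -7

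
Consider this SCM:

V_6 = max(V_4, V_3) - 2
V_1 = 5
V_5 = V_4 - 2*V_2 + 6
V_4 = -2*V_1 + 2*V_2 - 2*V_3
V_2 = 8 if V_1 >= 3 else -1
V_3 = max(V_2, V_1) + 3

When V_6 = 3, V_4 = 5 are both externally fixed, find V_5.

Setting V_6 = 3, V_4 = 5 by intervention discards those variables' equations.
V_2 = 8 if V_1 >= 3 else -1  [with V_1=5]  = 8
V_5 = V_4 - 2*V_2 + 6  [with V_4=5, V_2=8]  = -5

-5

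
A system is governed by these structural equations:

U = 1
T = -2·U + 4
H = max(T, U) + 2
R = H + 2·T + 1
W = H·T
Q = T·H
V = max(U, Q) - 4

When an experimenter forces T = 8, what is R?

Under do(T=8), the mechanism T = -2·U + 4 is discarded; T is fixed at 8.
H = max(T, U) + 2  [with T=8, U=1]  = 10
R = H + 2·T + 1  [with H=10, T=8]  = 27

27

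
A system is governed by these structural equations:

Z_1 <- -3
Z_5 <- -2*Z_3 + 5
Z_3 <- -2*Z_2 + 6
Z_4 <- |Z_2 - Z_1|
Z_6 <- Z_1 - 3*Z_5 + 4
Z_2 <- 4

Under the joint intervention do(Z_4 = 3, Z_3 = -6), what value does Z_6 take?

The joint intervention fixes Z_4 = 3, Z_3 = -6, removing each variable's own equation.
Z_5 = -2*Z_3 + 5  [with Z_3=-6]  = 17
Z_6 = Z_1 - 3*Z_5 + 4  [with Z_1=-3, Z_5=17]  = -50

-50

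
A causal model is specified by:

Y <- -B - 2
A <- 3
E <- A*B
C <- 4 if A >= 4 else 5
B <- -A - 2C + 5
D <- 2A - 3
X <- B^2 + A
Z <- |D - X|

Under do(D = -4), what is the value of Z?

Under do(D=-4), the mechanism D <- 2A - 3 is discarded; D is fixed at -4.
C = 4 if A >= 4 else 5  [with A=3]  = 5
B = -A - 2C + 5  [with A=3, C=5]  = -8
X = B^2 + A  [with B=-8, A=3]  = 67
Z = |D - X|  [with D=-4, X=67]  = 71

71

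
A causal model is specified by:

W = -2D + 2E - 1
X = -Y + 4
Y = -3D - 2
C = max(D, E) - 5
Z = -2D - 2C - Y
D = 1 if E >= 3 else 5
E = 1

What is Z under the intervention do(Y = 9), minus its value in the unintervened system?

-26

The intervention breaks the incoming arrows to Y: Y = -3D - 2 no longer applies, and Y = 9.
D = 1 if E >= 3 else 5  [with E=1]  = 5
C = max(D, E) - 5  [with D=5, E=1]  = 0
Z = -2D - 2C - Y  [with D=5, C=0, Y=9]  = -19
Without intervention: D = 1 if E >= 3 else 5  [with E=1]  = 5; Y = -3D - 2  [with D=5]  = -17; C = max(D, E) - 5  [with D=5, E=1]  = 0; Z = -2D - 2C - Y  [with D=5, C=0, Y=-17]  = 7.
Change = -19 − 7 = -26.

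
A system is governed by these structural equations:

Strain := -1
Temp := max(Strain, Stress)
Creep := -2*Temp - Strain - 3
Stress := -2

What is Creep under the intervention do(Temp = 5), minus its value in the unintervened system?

-12

The intervention breaks the incoming arrows to Temp: Temp := max(Strain, Stress) no longer applies, and Temp = 5.
Creep = -2*Temp - Strain - 3  [with Temp=5, Strain=-1]  = -12
Without intervention: Temp = max(Strain, Stress)  [with Strain=-1, Stress=-2]  = -1; Creep = -2*Temp - Strain - 3  [with Temp=-1, Strain=-1]  = 0.
Change = -12 − 0 = -12.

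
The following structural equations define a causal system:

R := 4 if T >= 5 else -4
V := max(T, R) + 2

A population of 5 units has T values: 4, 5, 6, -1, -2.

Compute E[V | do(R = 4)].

Every unit gets R=4 under the intervention. V values become 6, 7, 8, 6, 6; E[V|do(R=4)] = 6.6.

6.6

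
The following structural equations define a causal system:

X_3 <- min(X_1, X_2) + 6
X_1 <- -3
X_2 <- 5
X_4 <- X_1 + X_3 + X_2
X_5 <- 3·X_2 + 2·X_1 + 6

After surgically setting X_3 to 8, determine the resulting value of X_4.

The intervention breaks the incoming arrows to X_3: X_3 <- min(X_1, X_2) + 6 no longer applies, and X_3 = 8.
X_4 = X_1 + X_3 + X_2  [with X_1=-3, X_3=8, X_2=5]  = 10

10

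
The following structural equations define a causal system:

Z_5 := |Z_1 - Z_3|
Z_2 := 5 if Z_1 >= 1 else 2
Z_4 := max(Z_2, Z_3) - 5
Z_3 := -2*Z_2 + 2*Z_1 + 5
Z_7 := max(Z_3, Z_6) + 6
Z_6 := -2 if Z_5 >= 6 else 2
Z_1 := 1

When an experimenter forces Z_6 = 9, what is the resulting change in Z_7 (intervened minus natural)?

7

Intervening sets Z_6 = 9 and removes its equation (Z_6 := -2 if Z_5 >= 6 else 2).
Z_2 = 5 if Z_1 >= 1 else 2  [with Z_1=1]  = 5
Z_3 = -2*Z_2 + 2*Z_1 + 5  [with Z_2=5, Z_1=1]  = -3
Z_7 = max(Z_3, Z_6) + 6  [with Z_3=-3, Z_6=9]  = 15
Without intervention: Z_2 = 5 if Z_1 >= 1 else 2  [with Z_1=1]  = 5; Z_3 = -2*Z_2 + 2*Z_1 + 5  [with Z_2=5, Z_1=1]  = -3; Z_5 = |Z_1 - Z_3|  [with Z_1=1, Z_3=-3]  = 4; Z_6 = -2 if Z_5 >= 6 else 2  [with Z_5=4]  = 2; Z_7 = max(Z_3, Z_6) + 6  [with Z_3=-3, Z_6=2]  = 8.
Change = 15 − 8 = 7.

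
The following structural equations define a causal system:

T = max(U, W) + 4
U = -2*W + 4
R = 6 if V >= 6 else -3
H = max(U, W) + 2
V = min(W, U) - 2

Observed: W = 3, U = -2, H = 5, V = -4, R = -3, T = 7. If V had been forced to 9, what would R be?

Intervening sets V = 9 and removes its equation (V = min(W, U) - 2).
R = 6 if V >= 6 else -3  [with V=9]  = 6

6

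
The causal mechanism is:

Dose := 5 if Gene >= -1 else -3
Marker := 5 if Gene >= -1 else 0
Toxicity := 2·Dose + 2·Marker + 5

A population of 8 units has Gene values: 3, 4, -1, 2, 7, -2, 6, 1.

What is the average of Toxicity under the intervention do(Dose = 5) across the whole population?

Every unit gets Dose=5 under the intervention. Toxicity values become 25, 25, 25, 25, 25, 15, 25, 25; E[Toxicity|do(Dose=5)] = 23.75.

23.75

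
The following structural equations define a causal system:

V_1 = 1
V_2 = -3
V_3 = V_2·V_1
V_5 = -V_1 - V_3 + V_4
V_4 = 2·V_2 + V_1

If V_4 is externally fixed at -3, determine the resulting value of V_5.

Intervening sets V_4 = -3 and removes its equation (V_4 = 2·V_2 + V_1).
V_3 = V_2·V_1  [with V_2=-3, V_1=1]  = -3
V_5 = -V_1 - V_3 + V_4  [with V_1=1, V_3=-3, V_4=-3]  = -1

-1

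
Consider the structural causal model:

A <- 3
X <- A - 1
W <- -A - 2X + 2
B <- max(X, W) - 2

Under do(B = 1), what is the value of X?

2

The intervention breaks the incoming arrows to B: B <- max(X, W) - 2 no longer applies, and B = 1.
Since X is not a descendant of the intervened variable, it is unaffected.
X = A - 1  [with A=3]  = 2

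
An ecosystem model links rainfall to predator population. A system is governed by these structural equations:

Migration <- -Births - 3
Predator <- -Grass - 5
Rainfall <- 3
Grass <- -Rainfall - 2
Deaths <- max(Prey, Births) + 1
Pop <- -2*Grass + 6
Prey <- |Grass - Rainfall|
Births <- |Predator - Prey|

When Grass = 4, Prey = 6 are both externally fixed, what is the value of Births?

15

Under do(Grass = 4, Prey = 6), each intervened variable's structural equation is replaced by its fixed value.
Predator = -Grass - 5  [with Grass=4]  = -9
Births = |Predator - Prey|  [with Predator=-9, Prey=6]  = 15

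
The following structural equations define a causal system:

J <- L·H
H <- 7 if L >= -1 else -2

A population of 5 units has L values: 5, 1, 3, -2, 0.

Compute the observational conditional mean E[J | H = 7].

Conditioning on H=7 selects the 4 unit(s) with L ∈ {5, 1, 3, 0}. Their J values: 35, 7, 21, 0. Mean = 15.75.

15.75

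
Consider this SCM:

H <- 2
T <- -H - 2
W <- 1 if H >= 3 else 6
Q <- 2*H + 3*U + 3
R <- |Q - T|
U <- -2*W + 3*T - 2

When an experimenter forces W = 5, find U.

-24

The intervention breaks the incoming arrows to W: W <- 1 if H >= 3 else 6 no longer applies, and W = 5.
T = -H - 2  [with H=2]  = -4
U = -2*W + 3*T - 2  [with W=5, T=-4]  = -24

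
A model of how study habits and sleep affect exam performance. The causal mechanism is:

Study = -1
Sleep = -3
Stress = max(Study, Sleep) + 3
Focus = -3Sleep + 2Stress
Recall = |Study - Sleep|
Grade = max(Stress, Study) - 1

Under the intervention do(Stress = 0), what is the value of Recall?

do(Stress=0) replaces the equation Stress = max(Study, Sleep) + 3 with the constant Stress = 0.
Recall is not downstream of the intervention, so its value is determined by the original equations.
Recall = |Study - Sleep|  [with Study=-1, Sleep=-3]  = 2

2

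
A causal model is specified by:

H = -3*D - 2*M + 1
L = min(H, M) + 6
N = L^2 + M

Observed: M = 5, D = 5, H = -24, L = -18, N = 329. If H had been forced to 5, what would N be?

do(H=5) replaces the equation H = -3*D - 2*M + 1 with the constant H = 5.
L = min(H, M) + 6  [with H=5, M=5]  = 11
N = L^2 + M  [with L=11, M=5]  = 126

126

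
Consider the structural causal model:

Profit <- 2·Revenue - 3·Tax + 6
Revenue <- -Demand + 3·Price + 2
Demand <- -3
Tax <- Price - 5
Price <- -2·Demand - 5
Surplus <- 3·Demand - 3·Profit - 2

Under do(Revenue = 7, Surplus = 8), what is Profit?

The joint intervention fixes Revenue = 7, Surplus = 8, removing each variable's own equation.
Price = -2·Demand - 5  [with Demand=-3]  = 1
Tax = Price - 5  [with Price=1]  = -4
Profit = 2·Revenue - 3·Tax + 6  [with Revenue=7, Tax=-4]  = 32

32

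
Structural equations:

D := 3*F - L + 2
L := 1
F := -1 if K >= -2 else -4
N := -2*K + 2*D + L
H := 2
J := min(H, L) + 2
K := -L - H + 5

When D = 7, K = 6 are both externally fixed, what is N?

3

The joint intervention fixes D = 7, K = 6, removing each variable's own equation.
N = -2*K + 2*D + L  [with K=6, D=7, L=1]  = 3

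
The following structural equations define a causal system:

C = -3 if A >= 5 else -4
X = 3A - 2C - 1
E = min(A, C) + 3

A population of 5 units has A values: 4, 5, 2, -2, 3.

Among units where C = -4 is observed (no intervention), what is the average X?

E[X|C=-4] averages over only the 4 units with C=-4 (A = 4, 2, -2, 3): X = 19, 13, 1, 16, mean 12.25.

12.25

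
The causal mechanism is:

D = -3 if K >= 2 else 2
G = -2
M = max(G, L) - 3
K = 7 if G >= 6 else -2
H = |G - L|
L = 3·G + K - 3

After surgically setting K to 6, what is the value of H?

1

Under do(K=6), the mechanism K = 7 if G >= 6 else -2 is discarded; K is fixed at 6.
L = 3·G + K - 3  [with G=-2, K=6]  = -3
H = |G - L|  [with G=-2, L=-3]  = 1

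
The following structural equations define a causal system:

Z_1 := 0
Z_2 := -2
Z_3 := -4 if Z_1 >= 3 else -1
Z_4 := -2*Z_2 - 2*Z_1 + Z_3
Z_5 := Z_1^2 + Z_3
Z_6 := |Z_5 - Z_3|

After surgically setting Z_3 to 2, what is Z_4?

6

The intervention breaks the incoming arrows to Z_3: Z_3 := -4 if Z_1 >= 3 else -1 no longer applies, and Z_3 = 2.
Z_4 = -2*Z_2 - 2*Z_1 + Z_3  [with Z_2=-2, Z_1=0, Z_3=2]  = 6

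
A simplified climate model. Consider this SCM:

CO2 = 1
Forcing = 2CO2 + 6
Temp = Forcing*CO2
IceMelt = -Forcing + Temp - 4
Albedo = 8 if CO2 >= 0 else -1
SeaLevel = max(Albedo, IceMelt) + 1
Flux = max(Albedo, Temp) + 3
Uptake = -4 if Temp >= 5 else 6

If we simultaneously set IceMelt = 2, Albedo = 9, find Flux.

12

Under do(IceMelt = 2, Albedo = 9), each intervened variable's structural equation is replaced by its fixed value.
Forcing = 2CO2 + 6  [with CO2=1]  = 8
Temp = Forcing*CO2  [with Forcing=8, CO2=1]  = 8
Flux = max(Albedo, Temp) + 3  [with Albedo=9, Temp=8]  = 12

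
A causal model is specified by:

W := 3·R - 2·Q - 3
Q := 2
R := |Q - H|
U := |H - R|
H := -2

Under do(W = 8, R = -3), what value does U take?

1

The joint intervention fixes W = 8, R = -3, removing each variable's own equation.
U = |H - R|  [with H=-2, R=-3]  = 1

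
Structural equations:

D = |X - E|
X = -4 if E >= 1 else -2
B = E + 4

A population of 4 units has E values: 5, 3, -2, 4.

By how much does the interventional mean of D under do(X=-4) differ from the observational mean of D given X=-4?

-1.5

The intervention sets X=-4 in all 4 units regardless of E. Recomputing D per unit gives 9, 7, 2, 8; average 6.5.
Observing X=-4 restricts to units where X's equation naturally yields -4: E ∈ {5, 3, 4}. In that subpopulation D = 9, 7, 8, mean 8.
Difference = 6.5 − 8 = -1.5.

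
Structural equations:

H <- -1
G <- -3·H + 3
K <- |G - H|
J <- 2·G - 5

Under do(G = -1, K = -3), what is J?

Setting G = -1, K = -3 by intervention discards those variables' equations.
J = 2·G - 5  [with G=-1]  = -7

-7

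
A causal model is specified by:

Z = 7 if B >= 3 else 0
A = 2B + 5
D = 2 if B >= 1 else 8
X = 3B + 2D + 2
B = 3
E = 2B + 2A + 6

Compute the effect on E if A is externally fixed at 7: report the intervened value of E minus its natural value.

-8

The intervention breaks the incoming arrows to A: A = 2B + 5 no longer applies, and A = 7.
E = 2B + 2A + 6  [with B=3, A=7]  = 26
Without intervention: A = 2B + 5  [with B=3]  = 11; E = 2B + 2A + 6  [with B=3, A=11]  = 34.
Change = 26 − 34 = -8.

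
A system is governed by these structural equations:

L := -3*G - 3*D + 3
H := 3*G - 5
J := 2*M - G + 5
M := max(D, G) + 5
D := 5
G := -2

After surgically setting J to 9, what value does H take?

-11

The intervention breaks the incoming arrows to J: J := 2*M - G + 5 no longer applies, and J = 9.
Since H is not a descendant of the intervened variable, it is unaffected.
H = 3*G - 5  [with G=-2]  = -11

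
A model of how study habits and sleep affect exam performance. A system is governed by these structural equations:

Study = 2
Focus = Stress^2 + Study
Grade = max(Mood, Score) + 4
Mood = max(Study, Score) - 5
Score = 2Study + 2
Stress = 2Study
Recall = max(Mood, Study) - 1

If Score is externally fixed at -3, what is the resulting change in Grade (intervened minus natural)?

-9

The intervention breaks the incoming arrows to Score: Score = 2Study + 2 no longer applies, and Score = -3.
Mood = max(Study, Score) - 5  [with Study=2, Score=-3]  = -3
Grade = max(Mood, Score) + 4  [with Mood=-3, Score=-3]  = 1
Without intervention: Score = 2Study + 2  [with Study=2]  = 6; Mood = max(Study, Score) - 5  [with Study=2, Score=6]  = 1; Grade = max(Mood, Score) + 4  [with Mood=1, Score=6]  = 10.
Change = 1 − 10 = -9.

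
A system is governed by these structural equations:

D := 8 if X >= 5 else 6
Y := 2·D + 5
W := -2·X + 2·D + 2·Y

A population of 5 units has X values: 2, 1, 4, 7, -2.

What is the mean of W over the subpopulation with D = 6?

43.5

Observing D=6 restricts to units where D's equation naturally yields 6: X ∈ {2, 1, 4, -2}. In that subpopulation W = 42, 44, 38, 50, mean 43.5.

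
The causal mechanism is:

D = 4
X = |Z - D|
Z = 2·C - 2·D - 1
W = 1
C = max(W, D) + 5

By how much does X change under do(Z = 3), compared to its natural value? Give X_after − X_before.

Intervening sets Z = 3 and removes its equation (Z = 2·C - 2·D - 1).
X = |Z - D|  [with Z=3, D=4]  = 1
Without intervention: C = max(W, D) + 5  [with W=1, D=4]  = 9; Z = 2·C - 2·D - 1  [with C=9, D=4]  = 9; X = |Z - D|  [with Z=9, D=4]  = 5.
Change = 1 − 5 = -4.

-4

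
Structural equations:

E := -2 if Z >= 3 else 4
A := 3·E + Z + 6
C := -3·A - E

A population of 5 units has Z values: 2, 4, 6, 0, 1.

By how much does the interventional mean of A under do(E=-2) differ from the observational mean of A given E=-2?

The intervention sets E=-2 in all 5 units regardless of Z. Recomputing A per unit gives 2, 4, 6, 0, 1; average 2.6.
Observing E=-2 restricts to units where E's equation naturally yields -2: Z ∈ {4, 6}. In that subpopulation A = 4, 6, mean 5.
Difference = 2.6 − 5 = -2.4.

-2.4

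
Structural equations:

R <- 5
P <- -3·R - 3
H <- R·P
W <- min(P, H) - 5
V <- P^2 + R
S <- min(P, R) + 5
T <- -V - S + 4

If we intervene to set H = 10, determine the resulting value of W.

The intervention breaks the incoming arrows to H: H <- R·P no longer applies, and H = 10.
P = -3·R - 3  [with R=5]  = -18
W = min(P, H) - 5  [with P=-18, H=10]  = -23

-23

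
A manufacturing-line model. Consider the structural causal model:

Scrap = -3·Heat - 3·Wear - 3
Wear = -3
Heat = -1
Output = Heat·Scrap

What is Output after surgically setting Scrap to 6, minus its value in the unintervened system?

3

The intervention breaks the incoming arrows to Scrap: Scrap = -3·Heat - 3·Wear - 3 no longer applies, and Scrap = 6.
Output = Heat·Scrap  [with Heat=-1, Scrap=6]  = -6
Without intervention: Scrap = -3·Heat - 3·Wear - 3  [with Heat=-1, Wear=-3]  = 9; Output = Heat·Scrap  [with Heat=-1, Scrap=9]  = -9.
Change = -6 − (-9) = 3.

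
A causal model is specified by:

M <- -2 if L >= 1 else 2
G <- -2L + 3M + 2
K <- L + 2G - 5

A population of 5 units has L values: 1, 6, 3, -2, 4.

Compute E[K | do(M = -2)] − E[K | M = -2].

do(M=-2) breaks M's dependence on L. With M=-2 fixed, K across the units is -16, -31, -22, -7, -25, mean -20.2.
Observing M=-2 restricts to units where M's equation naturally yields -2: L ∈ {1, 6, 3, 4}. In that subpopulation K = -16, -31, -22, -25, mean -23.5.
Difference = -20.2 − (-23.5) = 3.3.

3.3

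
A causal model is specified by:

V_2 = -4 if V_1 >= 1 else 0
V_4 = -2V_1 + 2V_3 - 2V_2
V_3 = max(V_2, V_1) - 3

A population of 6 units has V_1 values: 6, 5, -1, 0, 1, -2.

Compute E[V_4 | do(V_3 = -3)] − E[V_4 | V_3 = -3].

do(V_3=-3) breaks V_3's dependence on V_1. With V_3=-3 fixed, V_4 across the units is -10, -8, -4, -6, 0, -2, mean -5.
Observing V_3=-3 restricts to units where V_3's equation naturally yields -3: V_1 ∈ {-1, 0, -2}. In that subpopulation V_4 = -4, -6, -2, mean -4.
Difference = -5 − (-4) = -1.

-1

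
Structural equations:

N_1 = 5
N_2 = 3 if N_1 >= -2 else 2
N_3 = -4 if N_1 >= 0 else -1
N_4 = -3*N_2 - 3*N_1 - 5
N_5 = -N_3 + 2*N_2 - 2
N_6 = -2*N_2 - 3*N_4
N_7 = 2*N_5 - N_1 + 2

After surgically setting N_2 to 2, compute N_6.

Under do(N_2=2), the mechanism N_2 = 3 if N_1 >= -2 else 2 is discarded; N_2 is fixed at 2.
N_4 = -3*N_2 - 3*N_1 - 5  [with N_2=2, N_1=5]  = -26
N_6 = -2*N_2 - 3*N_4  [with N_2=2, N_4=-26]  = 74

74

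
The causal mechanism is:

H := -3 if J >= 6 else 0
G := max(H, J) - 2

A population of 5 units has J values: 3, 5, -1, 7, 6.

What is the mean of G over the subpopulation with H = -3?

4.5

Observing H=-3 restricts to units where H's equation naturally yields -3: J ∈ {7, 6}. In that subpopulation G = 5, 4, mean 4.5.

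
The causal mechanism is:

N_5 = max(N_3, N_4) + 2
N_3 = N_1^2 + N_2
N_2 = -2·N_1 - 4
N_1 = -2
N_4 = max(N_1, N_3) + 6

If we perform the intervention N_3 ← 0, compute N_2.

0

Under do(N_3=0), the mechanism N_3 = N_1^2 + N_2 is discarded; N_3 is fixed at 0.
Since N_2 is not a descendant of the intervened variable, it is unaffected.
N_2 = -2·N_1 - 4  [with N_1=-2]  = 0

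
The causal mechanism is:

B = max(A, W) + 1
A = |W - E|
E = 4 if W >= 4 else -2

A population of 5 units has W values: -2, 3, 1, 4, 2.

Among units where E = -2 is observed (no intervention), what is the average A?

3

E[A|E=-2] averages over only the 4 units with E=-2 (W = -2, 3, 1, 2): A = 0, 5, 3, 4, mean 3.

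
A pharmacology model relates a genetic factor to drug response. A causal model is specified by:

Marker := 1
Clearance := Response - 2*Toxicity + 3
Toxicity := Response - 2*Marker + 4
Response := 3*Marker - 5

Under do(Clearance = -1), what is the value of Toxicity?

0

Under do(Clearance=-1), the mechanism Clearance := Response - 2*Toxicity + 3 is discarded; Clearance is fixed at -1.
Since Toxicity is not a descendant of the intervened variable, it is unaffected.
Response = 3*Marker - 5  [with Marker=1]  = -2
Toxicity = Response - 2*Marker + 4  [with Response=-2, Marker=1]  = 0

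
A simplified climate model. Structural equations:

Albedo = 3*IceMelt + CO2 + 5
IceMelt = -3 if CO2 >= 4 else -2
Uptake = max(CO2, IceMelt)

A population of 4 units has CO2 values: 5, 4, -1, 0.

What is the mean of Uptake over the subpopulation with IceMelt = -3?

E[Uptake|IceMelt=-3] averages over only the 2 units with IceMelt=-3 (CO2 = 5, 4): Uptake = 5, 4, mean 4.5.

4.5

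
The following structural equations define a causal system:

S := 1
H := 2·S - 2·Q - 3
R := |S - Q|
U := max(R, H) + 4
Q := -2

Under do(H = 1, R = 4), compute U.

The joint intervention fixes H = 1, R = 4, removing each variable's own equation.
U = max(R, H) + 4  [with R=4, H=1]  = 8

8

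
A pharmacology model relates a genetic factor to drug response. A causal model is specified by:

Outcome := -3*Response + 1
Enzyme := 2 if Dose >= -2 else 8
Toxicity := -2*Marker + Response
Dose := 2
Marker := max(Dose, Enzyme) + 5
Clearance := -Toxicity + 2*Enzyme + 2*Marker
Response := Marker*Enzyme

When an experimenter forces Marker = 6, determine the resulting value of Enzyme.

Under do(Marker=6), the mechanism Marker := max(Dose, Enzyme) + 5 is discarded; Marker is fixed at 6.
Since Enzyme is not a descendant of the intervened variable, it is unaffected.
Enzyme = 2 if Dose >= -2 else 8  [with Dose=2]  = 2

2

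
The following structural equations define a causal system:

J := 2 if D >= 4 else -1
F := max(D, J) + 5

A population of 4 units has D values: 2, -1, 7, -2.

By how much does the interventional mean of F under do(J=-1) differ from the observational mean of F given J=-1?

do(J=-1) breaks J's dependence on D. With J=-1 fixed, F across the units is 7, 4, 12, 4, mean 6.75.
Observing J=-1 restricts to units where J's equation naturally yields -1: D ∈ {2, -1, -2}. In that subpopulation F = 7, 4, 4, mean 5.
Difference = 6.75 − 5 = 1.75.

1.75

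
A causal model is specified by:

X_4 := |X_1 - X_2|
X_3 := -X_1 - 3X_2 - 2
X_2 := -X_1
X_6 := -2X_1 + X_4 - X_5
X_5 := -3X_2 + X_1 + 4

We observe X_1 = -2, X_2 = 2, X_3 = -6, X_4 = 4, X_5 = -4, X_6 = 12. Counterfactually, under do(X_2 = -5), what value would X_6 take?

-10

Under do(X_2=-5), the mechanism X_2 := -X_1 is discarded; X_2 is fixed at -5.
X_4 = |X_1 - X_2|  [with X_1=-2, X_2=-5]  = 3
X_5 = -3X_2 + X_1 + 4  [with X_2=-5, X_1=-2]  = 17
X_6 = -2X_1 + X_4 - X_5  [with X_1=-2, X_4=3, X_5=17]  = -10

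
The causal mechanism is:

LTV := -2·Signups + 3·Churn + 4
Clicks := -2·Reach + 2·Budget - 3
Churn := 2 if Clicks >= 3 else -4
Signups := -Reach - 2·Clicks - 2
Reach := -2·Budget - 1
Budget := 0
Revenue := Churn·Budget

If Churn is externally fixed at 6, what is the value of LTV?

20

Under do(Churn=6), the mechanism Churn := 2 if Clicks >= 3 else -4 is discarded; Churn is fixed at 6.
Reach = -2·Budget - 1  [with Budget=0]  = -1
Clicks = -2·Reach + 2·Budget - 3  [with Reach=-1, Budget=0]  = -1
Signups = -Reach - 2·Clicks - 2  [with Reach=-1, Clicks=-1]  = 1
LTV = -2·Signups + 3·Churn + 4  [with Signups=1, Churn=6]  = 20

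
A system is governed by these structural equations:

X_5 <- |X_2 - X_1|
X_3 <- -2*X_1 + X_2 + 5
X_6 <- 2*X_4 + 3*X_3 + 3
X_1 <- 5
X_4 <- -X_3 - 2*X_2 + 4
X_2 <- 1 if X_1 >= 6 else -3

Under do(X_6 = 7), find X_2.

do(X_6=7) replaces the equation X_6 <- 2*X_4 + 3*X_3 + 3 with the constant X_6 = 7.
X_2 is not downstream of the intervention, so its value is determined by the original equations.
X_2 = 1 if X_1 >= 6 else -3  [with X_1=5]  = -3

-3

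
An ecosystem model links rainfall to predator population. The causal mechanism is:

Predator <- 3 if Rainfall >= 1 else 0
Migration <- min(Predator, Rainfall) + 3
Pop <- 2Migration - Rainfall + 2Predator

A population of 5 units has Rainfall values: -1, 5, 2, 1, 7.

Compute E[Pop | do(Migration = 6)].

do(Migration=6) breaks Migration's dependence on Rainfall. With Migration=6 fixed, Pop across the units is 13, 13, 16, 17, 11, mean 14.

14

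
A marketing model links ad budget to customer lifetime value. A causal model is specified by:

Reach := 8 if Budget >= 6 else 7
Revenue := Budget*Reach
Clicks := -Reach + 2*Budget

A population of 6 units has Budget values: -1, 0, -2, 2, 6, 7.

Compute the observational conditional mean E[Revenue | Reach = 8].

52

Observing Reach=8 restricts to units where Reach's equation naturally yields 8: Budget ∈ {6, 7}. In that subpopulation Revenue = 48, 56, mean 52.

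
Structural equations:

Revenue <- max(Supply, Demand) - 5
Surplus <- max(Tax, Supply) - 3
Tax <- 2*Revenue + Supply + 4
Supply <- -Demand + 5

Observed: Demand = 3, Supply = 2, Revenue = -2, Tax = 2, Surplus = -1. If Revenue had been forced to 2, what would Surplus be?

do(Revenue=2) replaces the equation Revenue <- max(Supply, Demand) - 5 with the constant Revenue = 2.
Supply = -Demand + 5  [with Demand=3]  = 2
Tax = 2*Revenue + Supply + 4  [with Revenue=2, Supply=2]  = 10
Surplus = max(Tax, Supply) - 3  [with Tax=10, Supply=2]  = 7

7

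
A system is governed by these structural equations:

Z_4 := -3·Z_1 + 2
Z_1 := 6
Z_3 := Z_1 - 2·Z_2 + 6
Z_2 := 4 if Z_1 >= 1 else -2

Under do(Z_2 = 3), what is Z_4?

Under do(Z_2=3), the mechanism Z_2 := 4 if Z_1 >= 1 else -2 is discarded; Z_2 is fixed at 3.
Since Z_4 is not a descendant of the intervened variable, it is unaffected.
Z_4 = -3·Z_1 + 2  [with Z_1=6]  = -16

-16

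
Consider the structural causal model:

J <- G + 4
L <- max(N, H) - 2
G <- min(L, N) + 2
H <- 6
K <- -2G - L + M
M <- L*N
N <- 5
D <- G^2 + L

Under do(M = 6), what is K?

-10

Intervening sets M = 6 and removes its equation (M <- L*N).
L = max(N, H) - 2  [with N=5, H=6]  = 4
G = min(L, N) + 2  [with L=4, N=5]  = 6
K = -2G - L + M  [with G=6, L=4, M=6]  = -10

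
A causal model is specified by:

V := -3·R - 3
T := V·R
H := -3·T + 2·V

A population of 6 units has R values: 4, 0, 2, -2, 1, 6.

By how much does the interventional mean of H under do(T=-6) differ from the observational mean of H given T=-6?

-14

do(T=-6) breaks T's dependence on R. With T=-6 fixed, H across the units is -12, 12, 0, 24, 6, -24, mean 1.
E[H|T=-6] averages over only the 2 units with T=-6 (R = -2, 1): H = 24, 6, mean 15.
Difference = 1 − 15 = -14.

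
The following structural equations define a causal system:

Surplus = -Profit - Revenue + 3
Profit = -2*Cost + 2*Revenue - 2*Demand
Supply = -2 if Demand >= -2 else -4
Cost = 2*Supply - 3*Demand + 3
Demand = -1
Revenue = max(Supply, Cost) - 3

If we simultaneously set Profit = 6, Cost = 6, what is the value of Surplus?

The joint intervention fixes Profit = 6, Cost = 6, removing each variable's own equation.
Supply = -2 if Demand >= -2 else -4  [with Demand=-1]  = -2
Revenue = max(Supply, Cost) - 3  [with Supply=-2, Cost=6]  = 3
Surplus = -Profit - Revenue + 3  [with Profit=6, Revenue=3]  = -6

-6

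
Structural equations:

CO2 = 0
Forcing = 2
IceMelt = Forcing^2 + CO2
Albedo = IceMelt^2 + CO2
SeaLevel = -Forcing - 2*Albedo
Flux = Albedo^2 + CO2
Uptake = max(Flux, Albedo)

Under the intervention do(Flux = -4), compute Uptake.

16

Intervening sets Flux = -4 and removes its equation (Flux = Albedo^2 + CO2).
IceMelt = Forcing^2 + CO2  [with Forcing=2, CO2=0]  = 4
Albedo = IceMelt^2 + CO2  [with IceMelt=4, CO2=0]  = 16
Uptake = max(Flux, Albedo)  [with Flux=-4, Albedo=16]  = 16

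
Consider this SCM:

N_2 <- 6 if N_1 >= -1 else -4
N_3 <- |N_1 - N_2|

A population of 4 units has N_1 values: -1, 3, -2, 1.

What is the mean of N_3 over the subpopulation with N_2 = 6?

Observing N_2=6 restricts to units where N_2's equation naturally yields 6: N_1 ∈ {-1, 3, 1}. In that subpopulation N_3 = 7, 3, 5, mean 5.

5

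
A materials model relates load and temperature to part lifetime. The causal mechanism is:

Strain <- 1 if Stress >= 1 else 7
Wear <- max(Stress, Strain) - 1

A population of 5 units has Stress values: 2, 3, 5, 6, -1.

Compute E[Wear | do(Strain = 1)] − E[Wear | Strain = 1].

-0.6

Under do(Strain=1), Strain's equation is replaced by Strain=1 for every unit. Per-unit Wear: 1, 2, 4, 5, 0. Mean = 2.4.
Conditioning on Strain=1 selects the 4 unit(s) with Stress ∈ {2, 3, 5, 6}. Their Wear values: 1, 2, 4, 5. Mean = 3.
Difference = 2.4 − 3 = -0.6.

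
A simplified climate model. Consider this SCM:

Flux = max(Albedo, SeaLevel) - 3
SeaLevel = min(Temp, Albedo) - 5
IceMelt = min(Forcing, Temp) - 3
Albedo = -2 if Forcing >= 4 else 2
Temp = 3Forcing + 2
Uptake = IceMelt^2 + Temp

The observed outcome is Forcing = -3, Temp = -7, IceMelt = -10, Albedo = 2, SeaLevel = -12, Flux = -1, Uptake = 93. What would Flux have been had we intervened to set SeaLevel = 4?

The intervention breaks the incoming arrows to SeaLevel: SeaLevel = min(Temp, Albedo) - 5 no longer applies, and SeaLevel = 4.
Albedo = -2 if Forcing >= 4 else 2  [with Forcing=-3]  = 2
Flux = max(Albedo, SeaLevel) - 3  [with Albedo=2, SeaLevel=4]  = 1

1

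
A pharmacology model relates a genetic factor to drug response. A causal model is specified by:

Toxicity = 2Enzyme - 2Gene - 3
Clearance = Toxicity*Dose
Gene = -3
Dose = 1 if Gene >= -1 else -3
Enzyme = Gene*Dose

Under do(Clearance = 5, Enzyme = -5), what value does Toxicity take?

-7

Under do(Clearance = 5, Enzyme = -5), each intervened variable's structural equation is replaced by its fixed value.
Toxicity = 2Enzyme - 2Gene - 3  [with Enzyme=-5, Gene=-3]  = -7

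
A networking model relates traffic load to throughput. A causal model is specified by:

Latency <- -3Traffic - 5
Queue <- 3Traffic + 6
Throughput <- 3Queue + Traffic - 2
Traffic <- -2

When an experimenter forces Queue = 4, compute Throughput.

8

The intervention breaks the incoming arrows to Queue: Queue <- 3Traffic + 6 no longer applies, and Queue = 4.
Throughput = 3Queue + Traffic - 2  [with Queue=4, Traffic=-2]  = 8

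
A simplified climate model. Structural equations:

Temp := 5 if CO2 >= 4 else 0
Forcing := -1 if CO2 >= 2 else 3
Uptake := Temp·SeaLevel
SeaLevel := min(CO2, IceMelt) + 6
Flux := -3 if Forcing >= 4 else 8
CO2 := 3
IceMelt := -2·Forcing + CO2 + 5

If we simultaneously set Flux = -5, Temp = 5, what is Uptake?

Under do(Flux = -5, Temp = 5), each intervened variable's structural equation is replaced by its fixed value.
Forcing = -1 if CO2 >= 2 else 3  [with CO2=3]  = -1
IceMelt = -2·Forcing + CO2 + 5  [with Forcing=-1, CO2=3]  = 10
SeaLevel = min(CO2, IceMelt) + 6  [with CO2=3, IceMelt=10]  = 9
Uptake = Temp·SeaLevel  [with Temp=5, SeaLevel=9]  = 45

45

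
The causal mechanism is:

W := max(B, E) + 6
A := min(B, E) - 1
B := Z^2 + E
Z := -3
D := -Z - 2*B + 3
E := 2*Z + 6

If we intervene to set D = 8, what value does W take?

do(D=8) replaces the equation D := -Z - 2*B + 3 with the constant D = 8.
No directed path runs from D to W, so W keeps its natural value.
E = 2*Z + 6  [with Z=-3]  = 0
B = Z^2 + E  [with Z=-3, E=0]  = 9
W = max(B, E) + 6  [with B=9, E=0]  = 15

15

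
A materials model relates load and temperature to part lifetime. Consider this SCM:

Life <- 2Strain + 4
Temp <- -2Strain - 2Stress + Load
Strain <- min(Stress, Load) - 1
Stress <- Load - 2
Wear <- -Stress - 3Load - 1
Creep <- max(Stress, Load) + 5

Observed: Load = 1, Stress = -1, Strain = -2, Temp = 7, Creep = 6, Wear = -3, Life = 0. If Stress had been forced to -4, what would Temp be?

19

Under do(Stress=-4), the mechanism Stress <- Load - 2 is discarded; Stress is fixed at -4.
Strain = min(Stress, Load) - 1  [with Stress=-4, Load=1]  = -5
Temp = -2Strain - 2Stress + Load  [with Strain=-5, Stress=-4, Load=1]  = 19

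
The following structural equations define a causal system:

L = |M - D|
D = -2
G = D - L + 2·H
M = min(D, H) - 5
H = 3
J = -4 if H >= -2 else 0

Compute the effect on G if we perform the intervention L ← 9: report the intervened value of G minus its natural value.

Intervening sets L = 9 and removes its equation (L = |M - D|).
G = D - L + 2·H  [with D=-2, L=9, H=3]  = -5
Without intervention: M = min(D, H) - 5  [with D=-2, H=3]  = -7; L = |M - D|  [with M=-7, D=-2]  = 5; G = D - L + 2·H  [with D=-2, L=5, H=3]  = -1.
Change = -5 − (-1) = -4.

-4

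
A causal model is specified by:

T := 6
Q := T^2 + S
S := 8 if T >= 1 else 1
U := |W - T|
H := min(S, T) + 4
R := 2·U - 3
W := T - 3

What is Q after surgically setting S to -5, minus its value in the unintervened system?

-13

do(S=-5) replaces the equation S := 8 if T >= 1 else 1 with the constant S = -5.
Q = T^2 + S  [with T=6, S=-5]  = 31
Without intervention: S = 8 if T >= 1 else 1  [with T=6]  = 8; Q = T^2 + S  [with T=6, S=8]  = 44.
Change = 31 − 44 = -13.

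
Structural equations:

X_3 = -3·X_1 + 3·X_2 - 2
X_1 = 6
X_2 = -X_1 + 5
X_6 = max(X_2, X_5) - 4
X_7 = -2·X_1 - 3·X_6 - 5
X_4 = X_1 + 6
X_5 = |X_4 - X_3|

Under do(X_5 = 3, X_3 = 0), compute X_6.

The joint intervention fixes X_5 = 3, X_3 = 0, removing each variable's own equation.
X_2 = -X_1 + 5  [with X_1=6]  = -1
X_6 = max(X_2, X_5) - 4  [with X_2=-1, X_5=3]  = -1

-1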